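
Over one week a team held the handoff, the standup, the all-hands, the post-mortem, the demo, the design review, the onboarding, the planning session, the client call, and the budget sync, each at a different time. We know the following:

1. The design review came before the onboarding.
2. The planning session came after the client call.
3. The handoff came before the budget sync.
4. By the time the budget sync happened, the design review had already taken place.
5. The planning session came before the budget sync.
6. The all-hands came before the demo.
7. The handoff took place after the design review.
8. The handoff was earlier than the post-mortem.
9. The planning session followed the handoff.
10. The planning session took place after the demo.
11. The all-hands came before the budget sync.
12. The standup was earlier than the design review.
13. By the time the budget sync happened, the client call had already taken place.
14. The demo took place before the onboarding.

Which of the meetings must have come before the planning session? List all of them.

the all-hands, the client call, the demo, the design review, the handoff, the standup

Directly stated before the planning session: the client call, the demo, and the handoff.
The all-hands reaches the planning session via the all-hands → the demo → the planning session.
The design review reaches the planning session via the design review → the handoff → the planning session.
The standup reaches the planning session via the standup → the design review → the handoff → the planning session.
No chain forces the post-mortem (or any of the others) ahead of the planning session.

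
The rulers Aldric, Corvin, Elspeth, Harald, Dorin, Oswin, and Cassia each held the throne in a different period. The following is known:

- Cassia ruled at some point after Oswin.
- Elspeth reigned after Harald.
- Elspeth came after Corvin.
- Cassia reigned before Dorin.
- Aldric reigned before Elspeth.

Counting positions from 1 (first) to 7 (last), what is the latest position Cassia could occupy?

6

Cassia must come before Dorin — 1 ruler forced after them.
Everything else can be placed before Cassia in some valid order, so Cassia can sit as late as position 7 − 1 = 6.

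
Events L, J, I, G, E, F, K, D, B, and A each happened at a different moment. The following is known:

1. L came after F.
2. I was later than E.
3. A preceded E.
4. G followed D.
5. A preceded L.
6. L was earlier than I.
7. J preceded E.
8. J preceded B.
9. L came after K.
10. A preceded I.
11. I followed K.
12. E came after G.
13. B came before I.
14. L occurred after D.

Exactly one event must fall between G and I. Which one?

E

Tracing the constraints gives G → E → I, so E sits after G and before I.
No other event is forced both after G and before I.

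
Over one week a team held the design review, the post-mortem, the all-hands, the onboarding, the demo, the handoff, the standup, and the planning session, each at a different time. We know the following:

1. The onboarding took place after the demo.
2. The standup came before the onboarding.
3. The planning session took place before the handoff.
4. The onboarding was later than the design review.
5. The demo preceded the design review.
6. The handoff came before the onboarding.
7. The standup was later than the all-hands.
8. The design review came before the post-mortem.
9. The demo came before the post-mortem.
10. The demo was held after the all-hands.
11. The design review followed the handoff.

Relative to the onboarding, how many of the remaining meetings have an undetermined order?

1

Forced before the onboarding: the all-hands, the demo, the design review, the handoff, the planning session, and the standup.
That leaves the post-mortem with no forced order relative to the onboarding — 1.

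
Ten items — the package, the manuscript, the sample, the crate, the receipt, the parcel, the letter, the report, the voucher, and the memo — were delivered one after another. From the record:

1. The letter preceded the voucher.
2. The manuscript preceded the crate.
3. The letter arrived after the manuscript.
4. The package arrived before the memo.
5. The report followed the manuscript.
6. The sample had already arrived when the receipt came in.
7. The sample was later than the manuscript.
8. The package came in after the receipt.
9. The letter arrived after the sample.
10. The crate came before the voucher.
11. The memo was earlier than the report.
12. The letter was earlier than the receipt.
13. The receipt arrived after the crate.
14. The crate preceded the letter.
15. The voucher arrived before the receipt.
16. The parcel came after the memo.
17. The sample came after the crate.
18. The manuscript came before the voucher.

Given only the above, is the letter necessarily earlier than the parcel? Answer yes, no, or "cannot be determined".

Chain the constraints: the letter → the receipt → the package → the memo → the parcel. Each link is directly stated, so the letter comes before the parcel.

yes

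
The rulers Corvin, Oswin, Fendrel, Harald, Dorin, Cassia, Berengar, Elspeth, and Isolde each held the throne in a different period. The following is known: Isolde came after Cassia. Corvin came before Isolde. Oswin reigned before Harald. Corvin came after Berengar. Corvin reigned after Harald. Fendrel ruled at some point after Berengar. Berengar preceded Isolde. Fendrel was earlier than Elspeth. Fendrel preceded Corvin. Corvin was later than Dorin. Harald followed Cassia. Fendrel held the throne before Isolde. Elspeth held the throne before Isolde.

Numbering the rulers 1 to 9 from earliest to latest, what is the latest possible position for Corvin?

Corvin must come before Isolde — 1 ruler forced after them.
Everything else can be placed before Corvin in some valid order, so Corvin can sit as late as position 9 − 1 = 8.

8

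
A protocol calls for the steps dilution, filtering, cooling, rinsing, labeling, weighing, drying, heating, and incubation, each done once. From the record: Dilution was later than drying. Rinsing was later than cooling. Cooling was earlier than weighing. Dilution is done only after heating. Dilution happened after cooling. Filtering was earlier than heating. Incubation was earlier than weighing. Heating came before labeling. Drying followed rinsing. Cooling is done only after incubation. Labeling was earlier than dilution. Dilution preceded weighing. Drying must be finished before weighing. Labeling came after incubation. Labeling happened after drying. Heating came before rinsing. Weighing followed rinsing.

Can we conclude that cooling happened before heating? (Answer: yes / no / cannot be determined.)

No chain of stated constraints runs from cooling to heating, and none runs from heating to cooling either.
So the relative order of cooling and heating is not fixed by the given facts.

cannot be determined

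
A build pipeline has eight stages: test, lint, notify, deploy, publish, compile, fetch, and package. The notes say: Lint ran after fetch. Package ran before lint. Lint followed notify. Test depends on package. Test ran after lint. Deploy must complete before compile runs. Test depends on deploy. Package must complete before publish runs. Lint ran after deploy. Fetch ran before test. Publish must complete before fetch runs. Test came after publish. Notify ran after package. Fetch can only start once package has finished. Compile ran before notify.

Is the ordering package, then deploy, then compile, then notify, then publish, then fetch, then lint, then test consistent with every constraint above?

yes

Check each stated constraint against the proposed order — e.g. deploy is ahead of test; package is ahead of test. Every pair is in the required order; nothing is violated.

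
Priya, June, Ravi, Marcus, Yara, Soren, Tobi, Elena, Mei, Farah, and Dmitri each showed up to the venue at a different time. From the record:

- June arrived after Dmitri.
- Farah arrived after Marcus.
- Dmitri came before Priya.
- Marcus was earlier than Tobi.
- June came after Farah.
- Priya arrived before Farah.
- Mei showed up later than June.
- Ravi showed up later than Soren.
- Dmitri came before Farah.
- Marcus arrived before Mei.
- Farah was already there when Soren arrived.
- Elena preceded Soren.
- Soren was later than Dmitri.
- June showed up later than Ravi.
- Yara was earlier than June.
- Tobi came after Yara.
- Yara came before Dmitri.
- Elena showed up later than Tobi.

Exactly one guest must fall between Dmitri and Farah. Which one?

Tracing the constraints gives Dmitri → Priya → Farah, so Priya sits after Dmitri and before Farah.
No other guest is forced both after Dmitri and before Farah.

Priya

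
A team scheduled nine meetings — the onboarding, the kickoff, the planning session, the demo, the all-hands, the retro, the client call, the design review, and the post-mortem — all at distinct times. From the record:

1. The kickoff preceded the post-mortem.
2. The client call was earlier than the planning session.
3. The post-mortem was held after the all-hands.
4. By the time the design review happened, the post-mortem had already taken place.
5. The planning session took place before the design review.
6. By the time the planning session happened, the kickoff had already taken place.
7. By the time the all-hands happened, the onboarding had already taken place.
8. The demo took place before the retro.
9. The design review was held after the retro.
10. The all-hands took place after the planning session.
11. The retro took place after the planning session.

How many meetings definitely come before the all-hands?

4

Directly stated before the all-hands: the onboarding and the planning session.
The client call reaches the all-hands via the client call → the planning session → the all-hands.
The kickoff reaches the all-hands via the kickoff → the planning session → the all-hands.
That's the client call, the kickoff, the onboarding, and the planning session — 4 in all.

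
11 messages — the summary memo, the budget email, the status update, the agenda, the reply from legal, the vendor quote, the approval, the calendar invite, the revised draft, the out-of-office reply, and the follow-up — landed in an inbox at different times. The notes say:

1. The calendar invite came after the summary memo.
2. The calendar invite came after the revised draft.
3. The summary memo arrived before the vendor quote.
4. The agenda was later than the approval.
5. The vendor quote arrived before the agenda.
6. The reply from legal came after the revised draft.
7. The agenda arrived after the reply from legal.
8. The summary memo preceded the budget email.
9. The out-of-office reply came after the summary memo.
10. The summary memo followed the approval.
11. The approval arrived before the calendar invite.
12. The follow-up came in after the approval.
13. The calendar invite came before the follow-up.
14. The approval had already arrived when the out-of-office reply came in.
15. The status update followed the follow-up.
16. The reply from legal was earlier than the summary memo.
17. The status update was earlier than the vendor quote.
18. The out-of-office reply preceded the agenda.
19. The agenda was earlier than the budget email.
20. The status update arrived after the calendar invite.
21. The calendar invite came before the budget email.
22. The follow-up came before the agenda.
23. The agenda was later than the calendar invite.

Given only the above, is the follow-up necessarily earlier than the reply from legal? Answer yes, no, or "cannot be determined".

Tracing the constraints gives the reply from legal → the summary memo → the calendar invite → the follow-up, so the reply from legal must come before the follow-up.
That means the follow-up cannot be before the reply from legal.

no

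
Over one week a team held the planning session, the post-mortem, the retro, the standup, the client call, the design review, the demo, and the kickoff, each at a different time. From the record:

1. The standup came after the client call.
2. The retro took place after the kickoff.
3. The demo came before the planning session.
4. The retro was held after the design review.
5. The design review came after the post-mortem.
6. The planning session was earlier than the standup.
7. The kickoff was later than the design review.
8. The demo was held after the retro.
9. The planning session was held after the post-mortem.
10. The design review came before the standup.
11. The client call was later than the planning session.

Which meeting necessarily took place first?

the post-mortem

The post-mortem has a chain of constraints placing it before every other meeting, so the post-mortem must be first.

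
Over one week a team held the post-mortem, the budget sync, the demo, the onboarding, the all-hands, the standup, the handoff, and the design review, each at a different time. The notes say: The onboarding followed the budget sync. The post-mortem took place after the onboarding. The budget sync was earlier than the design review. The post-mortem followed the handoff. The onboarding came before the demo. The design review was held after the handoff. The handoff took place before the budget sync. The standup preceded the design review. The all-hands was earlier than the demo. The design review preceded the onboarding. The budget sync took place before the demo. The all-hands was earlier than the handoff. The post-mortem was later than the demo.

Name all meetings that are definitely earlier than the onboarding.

Directly stated before the onboarding: the budget sync and the design review.
The all-hands reaches the onboarding via the all-hands → the handoff → the design review → the onboarding.
The handoff reaches the onboarding via the handoff → the design review → the onboarding.
The standup reaches the onboarding via the standup → the design review → the onboarding.
No chain forces the post-mortem (or any of the others) ahead of the onboarding.

the all-hands, the budget sync, the design review, the handoff, the standup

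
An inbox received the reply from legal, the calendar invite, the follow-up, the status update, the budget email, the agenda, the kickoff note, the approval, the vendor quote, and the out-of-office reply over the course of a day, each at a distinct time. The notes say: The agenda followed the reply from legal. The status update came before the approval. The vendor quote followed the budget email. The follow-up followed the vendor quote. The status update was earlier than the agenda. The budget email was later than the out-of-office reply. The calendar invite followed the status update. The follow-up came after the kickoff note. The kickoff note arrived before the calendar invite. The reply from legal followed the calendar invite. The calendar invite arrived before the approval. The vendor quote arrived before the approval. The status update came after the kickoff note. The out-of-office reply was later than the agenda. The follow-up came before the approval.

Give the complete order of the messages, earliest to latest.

the kickoff note, the status update, the calendar invite, the reply from legal, the agenda, the out-of-office reply, the budget email, the vendor quote, the follow-up, the approval

The constraints fix every adjacent pair, so only one ordering works:
the kickoff note → the status update → the calendar invite → the reply from legal → the agenda → the out-of-office reply → the budget email → the vendor quote → the follow-up → the approval.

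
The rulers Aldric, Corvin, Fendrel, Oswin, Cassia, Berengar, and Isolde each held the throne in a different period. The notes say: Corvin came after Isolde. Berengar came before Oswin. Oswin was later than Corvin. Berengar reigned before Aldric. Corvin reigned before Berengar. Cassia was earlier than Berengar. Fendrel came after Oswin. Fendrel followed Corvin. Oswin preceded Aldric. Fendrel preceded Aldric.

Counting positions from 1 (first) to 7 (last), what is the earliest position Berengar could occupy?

Cassia, Corvin, and Isolde must all come before Berengar — 3 forced predecessors.
Nothing else is forced ahead of Berengar, so their earliest slot is position 3 + 1 = 4.

4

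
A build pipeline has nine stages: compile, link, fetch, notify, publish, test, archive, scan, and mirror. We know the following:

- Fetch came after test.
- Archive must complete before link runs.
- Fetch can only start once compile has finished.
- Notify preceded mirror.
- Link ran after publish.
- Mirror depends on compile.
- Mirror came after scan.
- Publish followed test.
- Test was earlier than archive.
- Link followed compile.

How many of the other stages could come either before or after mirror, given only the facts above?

5

Forced before mirror: compile, notify, and scan.
That leaves archive, fetch, link, publish, and test with no forced order relative to mirror — 5.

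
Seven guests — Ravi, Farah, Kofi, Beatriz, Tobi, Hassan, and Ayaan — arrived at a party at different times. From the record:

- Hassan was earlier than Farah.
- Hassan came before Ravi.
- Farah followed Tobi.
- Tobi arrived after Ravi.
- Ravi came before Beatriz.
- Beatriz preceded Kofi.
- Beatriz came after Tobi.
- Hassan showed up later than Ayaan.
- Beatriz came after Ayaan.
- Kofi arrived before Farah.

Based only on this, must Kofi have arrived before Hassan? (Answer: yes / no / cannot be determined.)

Tracing the constraints gives Hassan → Ravi → Beatriz → Kofi, so Hassan must come before Kofi.
That means Kofi cannot be before Hassan.

no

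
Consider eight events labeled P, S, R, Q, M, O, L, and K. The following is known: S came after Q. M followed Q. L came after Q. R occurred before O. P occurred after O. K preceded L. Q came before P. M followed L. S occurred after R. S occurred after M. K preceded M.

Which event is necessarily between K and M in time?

L

Tracing the constraints gives K → L → M, so L sits after K and before M.
No other event is forced both after K and before M.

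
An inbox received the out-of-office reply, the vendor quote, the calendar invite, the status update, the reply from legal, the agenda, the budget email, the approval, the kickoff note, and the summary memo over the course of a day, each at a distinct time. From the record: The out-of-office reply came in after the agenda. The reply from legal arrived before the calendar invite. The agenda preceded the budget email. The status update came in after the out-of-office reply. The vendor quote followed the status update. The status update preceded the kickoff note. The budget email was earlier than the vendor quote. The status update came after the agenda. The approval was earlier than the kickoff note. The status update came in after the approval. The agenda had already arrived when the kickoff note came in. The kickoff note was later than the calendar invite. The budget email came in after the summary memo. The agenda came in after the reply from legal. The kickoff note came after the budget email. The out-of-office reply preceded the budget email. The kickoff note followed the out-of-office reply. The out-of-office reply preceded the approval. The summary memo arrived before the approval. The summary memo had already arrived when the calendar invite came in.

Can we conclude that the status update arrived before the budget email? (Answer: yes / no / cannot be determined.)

cannot be determined

No chain of stated constraints runs from the status update to the budget email, and none runs from the budget email to the status update either.
So the relative order of the status update and the budget email is not fixed by the given facts.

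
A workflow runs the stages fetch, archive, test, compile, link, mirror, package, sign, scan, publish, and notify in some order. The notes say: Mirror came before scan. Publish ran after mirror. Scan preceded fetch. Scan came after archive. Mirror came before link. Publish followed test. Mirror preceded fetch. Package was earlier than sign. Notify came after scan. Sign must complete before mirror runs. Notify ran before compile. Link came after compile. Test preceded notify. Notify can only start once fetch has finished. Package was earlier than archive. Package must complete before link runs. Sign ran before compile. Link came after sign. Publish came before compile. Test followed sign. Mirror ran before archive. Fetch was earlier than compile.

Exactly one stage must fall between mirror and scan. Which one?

Tracing the constraints gives mirror → archive → scan, so archive sits after mirror and before scan.
No other stage is forced both after mirror and before scan.

archive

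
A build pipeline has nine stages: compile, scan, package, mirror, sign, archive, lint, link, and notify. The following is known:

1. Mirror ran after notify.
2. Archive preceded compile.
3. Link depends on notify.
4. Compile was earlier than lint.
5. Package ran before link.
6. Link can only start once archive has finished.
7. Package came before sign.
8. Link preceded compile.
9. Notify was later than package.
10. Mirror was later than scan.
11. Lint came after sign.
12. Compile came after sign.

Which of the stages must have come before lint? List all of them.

Directly stated before lint: compile and sign.
Archive reaches lint via archive → compile → lint.
Link reaches lint via link → compile → lint.
Notify reaches lint via notify → link → compile → lint.
Likewise package reaches lint by chaining the stated constraints.
No chain forces scan (or any of the others) ahead of lint.

archive, compile, link, notify, package, sign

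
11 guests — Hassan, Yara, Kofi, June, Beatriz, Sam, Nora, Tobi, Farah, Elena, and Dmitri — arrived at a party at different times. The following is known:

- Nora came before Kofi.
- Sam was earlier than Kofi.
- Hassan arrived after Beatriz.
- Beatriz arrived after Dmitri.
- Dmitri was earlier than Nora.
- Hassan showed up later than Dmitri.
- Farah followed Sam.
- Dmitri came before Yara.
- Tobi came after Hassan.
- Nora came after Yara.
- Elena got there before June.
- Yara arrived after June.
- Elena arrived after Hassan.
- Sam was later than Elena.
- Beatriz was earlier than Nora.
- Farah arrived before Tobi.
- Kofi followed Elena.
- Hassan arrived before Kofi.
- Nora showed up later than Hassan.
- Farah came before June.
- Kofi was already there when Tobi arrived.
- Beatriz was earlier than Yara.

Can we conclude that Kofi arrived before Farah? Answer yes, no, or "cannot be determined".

Tracing the constraints gives Farah → June → Yara → Nora → Kofi, so Farah must come before Kofi.
That means Kofi cannot be before Farah.

no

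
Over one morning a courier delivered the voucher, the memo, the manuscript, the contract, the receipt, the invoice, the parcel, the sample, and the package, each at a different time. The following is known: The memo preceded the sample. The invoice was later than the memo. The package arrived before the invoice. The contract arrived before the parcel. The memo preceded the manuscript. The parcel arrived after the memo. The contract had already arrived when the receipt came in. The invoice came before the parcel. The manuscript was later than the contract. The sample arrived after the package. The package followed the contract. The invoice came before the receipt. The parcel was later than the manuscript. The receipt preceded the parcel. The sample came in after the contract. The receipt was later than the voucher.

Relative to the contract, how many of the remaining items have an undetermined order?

2

Forced after the contract: the invoice, the manuscript, the package, the parcel, the receipt, and the sample.
That leaves the memo and the voucher with no forced order relative to the contract — 2.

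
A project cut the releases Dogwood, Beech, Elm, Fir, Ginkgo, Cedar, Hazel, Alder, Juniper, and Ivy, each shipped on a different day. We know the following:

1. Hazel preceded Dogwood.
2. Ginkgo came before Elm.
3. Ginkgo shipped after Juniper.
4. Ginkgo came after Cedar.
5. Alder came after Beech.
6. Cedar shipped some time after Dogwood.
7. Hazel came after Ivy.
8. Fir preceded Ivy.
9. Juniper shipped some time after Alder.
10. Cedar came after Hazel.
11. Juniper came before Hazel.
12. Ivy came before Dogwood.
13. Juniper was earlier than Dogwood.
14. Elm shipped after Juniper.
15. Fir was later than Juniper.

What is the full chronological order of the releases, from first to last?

Beech, Alder, Juniper, Fir, Ivy, Hazel, Dogwood, Cedar, Ginkgo, Elm

The constraints fix every adjacent pair, so only one ordering works:
Beech → Alder → Juniper → Fir → Ivy → Hazel → Dogwood → Cedar → Ginkgo → Elm.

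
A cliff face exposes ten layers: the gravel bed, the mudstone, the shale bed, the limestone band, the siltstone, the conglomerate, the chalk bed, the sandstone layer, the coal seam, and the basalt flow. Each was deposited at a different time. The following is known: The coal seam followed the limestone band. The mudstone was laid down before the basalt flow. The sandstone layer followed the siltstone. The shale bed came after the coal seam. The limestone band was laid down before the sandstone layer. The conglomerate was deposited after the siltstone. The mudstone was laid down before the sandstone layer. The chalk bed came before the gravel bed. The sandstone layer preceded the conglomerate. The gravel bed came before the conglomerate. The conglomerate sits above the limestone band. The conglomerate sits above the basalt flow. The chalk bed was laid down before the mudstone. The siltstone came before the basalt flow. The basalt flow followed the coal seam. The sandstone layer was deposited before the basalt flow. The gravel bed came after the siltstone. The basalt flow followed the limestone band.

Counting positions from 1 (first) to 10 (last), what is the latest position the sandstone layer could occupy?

The sandstone layer must come before the basalt flow and the conglomerate — 2 layers forced after it.
Everything else can be placed before the sandstone layer in some valid order, so the sandstone layer can sit as late as position 10 − 2 = 8.

8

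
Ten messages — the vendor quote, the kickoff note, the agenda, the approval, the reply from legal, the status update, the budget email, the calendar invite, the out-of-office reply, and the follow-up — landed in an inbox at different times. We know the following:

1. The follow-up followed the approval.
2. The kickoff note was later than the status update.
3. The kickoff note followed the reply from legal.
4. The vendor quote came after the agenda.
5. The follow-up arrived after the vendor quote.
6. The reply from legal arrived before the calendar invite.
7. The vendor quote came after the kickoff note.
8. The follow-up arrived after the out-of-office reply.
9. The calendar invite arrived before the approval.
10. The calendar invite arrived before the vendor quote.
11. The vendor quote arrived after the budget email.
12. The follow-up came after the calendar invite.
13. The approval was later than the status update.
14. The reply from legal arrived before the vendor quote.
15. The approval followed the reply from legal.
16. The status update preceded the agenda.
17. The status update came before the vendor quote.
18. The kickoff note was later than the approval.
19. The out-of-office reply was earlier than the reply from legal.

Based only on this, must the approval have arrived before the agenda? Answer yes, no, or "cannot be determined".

cannot be determined

No chain of stated constraints runs from the approval to the agenda, and none runs from the agenda to the approval either.
So the relative order of the approval and the agenda is not fixed by the given facts.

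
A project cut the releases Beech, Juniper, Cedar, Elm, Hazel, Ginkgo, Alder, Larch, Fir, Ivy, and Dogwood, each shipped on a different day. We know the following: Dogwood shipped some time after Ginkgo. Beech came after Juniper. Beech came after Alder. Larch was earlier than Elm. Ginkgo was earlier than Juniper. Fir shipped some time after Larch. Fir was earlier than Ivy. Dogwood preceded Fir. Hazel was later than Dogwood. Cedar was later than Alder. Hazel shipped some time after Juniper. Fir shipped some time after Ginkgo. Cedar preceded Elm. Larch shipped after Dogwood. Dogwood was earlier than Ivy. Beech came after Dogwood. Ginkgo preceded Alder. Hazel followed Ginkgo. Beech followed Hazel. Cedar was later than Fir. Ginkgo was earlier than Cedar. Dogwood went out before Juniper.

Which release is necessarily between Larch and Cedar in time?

Fir

Tracing the constraints gives Larch → Fir → Cedar, so Fir sits after Larch and before Cedar.
No other release is forced both after Larch and before Cedar.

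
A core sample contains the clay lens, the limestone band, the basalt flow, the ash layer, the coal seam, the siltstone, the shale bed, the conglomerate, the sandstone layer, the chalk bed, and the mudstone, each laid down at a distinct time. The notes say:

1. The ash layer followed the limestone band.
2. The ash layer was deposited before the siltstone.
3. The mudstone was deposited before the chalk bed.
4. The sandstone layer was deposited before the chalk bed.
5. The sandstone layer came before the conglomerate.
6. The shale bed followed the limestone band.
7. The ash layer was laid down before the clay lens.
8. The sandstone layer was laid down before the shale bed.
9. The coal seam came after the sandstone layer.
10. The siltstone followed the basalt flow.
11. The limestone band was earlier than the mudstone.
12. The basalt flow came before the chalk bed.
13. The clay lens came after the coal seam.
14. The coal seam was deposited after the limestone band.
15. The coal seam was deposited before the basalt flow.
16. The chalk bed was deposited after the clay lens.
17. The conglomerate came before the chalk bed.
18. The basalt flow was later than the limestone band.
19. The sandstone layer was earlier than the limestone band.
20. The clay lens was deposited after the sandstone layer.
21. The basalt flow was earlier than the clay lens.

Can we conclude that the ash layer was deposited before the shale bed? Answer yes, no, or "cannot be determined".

No chain of stated constraints runs from the ash layer to the shale bed, and none runs from the shale bed to the ash layer either.
So the relative order of the ash layer and the shale bed is not fixed by the given facts.

cannot be determined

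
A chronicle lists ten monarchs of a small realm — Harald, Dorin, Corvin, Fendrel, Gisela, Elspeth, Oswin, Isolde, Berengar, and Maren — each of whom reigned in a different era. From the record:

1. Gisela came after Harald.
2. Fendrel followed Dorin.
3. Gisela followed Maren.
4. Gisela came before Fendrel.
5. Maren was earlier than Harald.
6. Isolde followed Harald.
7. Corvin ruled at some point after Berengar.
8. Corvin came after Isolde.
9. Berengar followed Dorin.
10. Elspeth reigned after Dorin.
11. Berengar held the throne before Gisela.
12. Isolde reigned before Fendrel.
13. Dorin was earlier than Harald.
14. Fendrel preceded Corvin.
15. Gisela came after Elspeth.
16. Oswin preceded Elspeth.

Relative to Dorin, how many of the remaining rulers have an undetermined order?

2

Forced after Dorin: Berengar, Corvin, Elspeth, Fendrel, Gisela, Harald, and Isolde.
That leaves Maren and Oswin with no forced order relative to Dorin — 2.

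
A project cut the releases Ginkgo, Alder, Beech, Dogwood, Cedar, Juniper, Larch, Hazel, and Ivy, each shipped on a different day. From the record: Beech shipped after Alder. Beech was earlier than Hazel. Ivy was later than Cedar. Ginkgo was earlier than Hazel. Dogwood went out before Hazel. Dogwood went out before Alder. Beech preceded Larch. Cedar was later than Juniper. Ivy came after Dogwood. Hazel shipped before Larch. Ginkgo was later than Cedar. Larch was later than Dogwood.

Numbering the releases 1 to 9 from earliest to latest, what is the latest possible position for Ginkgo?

7

Ginkgo must come before Hazel and Larch — 2 releases forced after it.
Everything else can be placed before Ginkgo in some valid order, so Ginkgo can sit as late as position 9 − 2 = 7.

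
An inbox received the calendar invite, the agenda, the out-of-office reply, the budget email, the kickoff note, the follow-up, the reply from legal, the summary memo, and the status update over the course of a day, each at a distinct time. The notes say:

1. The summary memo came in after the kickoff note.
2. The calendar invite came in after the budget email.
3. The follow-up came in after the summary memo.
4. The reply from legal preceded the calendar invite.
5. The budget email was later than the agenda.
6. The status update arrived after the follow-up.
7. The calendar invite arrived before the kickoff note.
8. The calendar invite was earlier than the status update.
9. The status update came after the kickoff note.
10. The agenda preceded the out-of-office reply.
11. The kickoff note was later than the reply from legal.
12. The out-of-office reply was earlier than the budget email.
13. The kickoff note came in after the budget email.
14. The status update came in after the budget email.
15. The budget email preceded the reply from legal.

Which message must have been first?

the agenda

The agenda has a chain of constraints placing it before every other message, so the agenda must be first.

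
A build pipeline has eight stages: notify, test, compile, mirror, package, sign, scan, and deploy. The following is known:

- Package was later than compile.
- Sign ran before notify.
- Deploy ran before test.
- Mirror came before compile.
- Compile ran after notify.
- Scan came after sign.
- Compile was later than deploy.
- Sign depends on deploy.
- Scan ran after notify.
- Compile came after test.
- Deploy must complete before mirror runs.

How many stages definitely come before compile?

5

Directly stated before compile: deploy, mirror, notify, and test.
Sign reaches compile via sign → notify → compile.
That's deploy, mirror, notify, sign, and test — 5 in all.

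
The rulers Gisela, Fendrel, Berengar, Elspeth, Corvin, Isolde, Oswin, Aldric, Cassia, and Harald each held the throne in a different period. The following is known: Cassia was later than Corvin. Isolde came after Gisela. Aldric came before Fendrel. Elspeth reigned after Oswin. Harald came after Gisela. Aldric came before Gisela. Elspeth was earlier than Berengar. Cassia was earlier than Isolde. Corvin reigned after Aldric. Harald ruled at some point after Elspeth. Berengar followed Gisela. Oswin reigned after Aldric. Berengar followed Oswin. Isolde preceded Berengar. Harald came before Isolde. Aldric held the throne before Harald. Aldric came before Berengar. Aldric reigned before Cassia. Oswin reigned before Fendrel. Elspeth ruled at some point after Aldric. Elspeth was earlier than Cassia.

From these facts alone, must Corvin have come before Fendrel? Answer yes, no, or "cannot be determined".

No chain of stated constraints runs from Corvin to Fendrel, and none runs from Fendrel to Corvin either.
So the relative order of Corvin and Fendrel is not fixed by the given facts.

cannot be determined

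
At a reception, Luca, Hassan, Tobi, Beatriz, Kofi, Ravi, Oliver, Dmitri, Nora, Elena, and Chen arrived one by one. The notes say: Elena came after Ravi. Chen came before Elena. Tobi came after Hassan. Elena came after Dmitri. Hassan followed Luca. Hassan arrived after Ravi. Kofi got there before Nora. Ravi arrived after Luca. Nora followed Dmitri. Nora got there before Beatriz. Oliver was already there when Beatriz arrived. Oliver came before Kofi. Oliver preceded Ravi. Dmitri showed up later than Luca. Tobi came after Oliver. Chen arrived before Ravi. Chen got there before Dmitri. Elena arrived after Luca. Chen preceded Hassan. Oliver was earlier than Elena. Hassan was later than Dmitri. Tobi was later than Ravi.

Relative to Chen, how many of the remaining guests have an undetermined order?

Forced after Chen: Beatriz, Dmitri, Elena, Hassan, Nora, Ravi, and Tobi.
That leaves Kofi, Luca, and Oliver with no forced order relative to Chen — 3.

3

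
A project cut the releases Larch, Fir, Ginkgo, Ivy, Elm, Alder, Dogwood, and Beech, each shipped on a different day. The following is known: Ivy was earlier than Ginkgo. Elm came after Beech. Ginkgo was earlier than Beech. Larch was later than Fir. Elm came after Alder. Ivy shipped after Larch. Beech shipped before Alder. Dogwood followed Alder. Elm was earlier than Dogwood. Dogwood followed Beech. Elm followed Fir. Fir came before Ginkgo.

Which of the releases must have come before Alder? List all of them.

Directly stated before Alder: Beech.
Fir reaches Alder via Fir → Ginkgo → Beech → Alder.
Ginkgo reaches Alder via Ginkgo → Beech → Alder.
Ivy reaches Alder via Ivy → Ginkgo → Beech → Alder.
Likewise Larch reaches Alder by chaining the stated constraints.
No chain forces Dogwood (or any of the others) ahead of Alder.

Beech, Fir, Ginkgo, Ivy, Larch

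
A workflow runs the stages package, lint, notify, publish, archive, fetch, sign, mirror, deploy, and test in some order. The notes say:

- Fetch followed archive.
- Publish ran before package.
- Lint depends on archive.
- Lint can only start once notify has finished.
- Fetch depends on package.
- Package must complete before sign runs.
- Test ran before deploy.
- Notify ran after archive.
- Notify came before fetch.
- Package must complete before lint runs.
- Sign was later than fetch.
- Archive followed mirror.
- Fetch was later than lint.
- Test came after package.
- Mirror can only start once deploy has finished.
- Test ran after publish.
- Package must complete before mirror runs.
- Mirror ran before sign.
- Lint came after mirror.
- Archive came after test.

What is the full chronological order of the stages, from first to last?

The constraints fix every adjacent pair, so only one ordering works:
publish → package → test → deploy → mirror → archive → notify → lint → fetch → sign.

publish, package, test, deploy, mirror, archive, notify, lint, fetch, sign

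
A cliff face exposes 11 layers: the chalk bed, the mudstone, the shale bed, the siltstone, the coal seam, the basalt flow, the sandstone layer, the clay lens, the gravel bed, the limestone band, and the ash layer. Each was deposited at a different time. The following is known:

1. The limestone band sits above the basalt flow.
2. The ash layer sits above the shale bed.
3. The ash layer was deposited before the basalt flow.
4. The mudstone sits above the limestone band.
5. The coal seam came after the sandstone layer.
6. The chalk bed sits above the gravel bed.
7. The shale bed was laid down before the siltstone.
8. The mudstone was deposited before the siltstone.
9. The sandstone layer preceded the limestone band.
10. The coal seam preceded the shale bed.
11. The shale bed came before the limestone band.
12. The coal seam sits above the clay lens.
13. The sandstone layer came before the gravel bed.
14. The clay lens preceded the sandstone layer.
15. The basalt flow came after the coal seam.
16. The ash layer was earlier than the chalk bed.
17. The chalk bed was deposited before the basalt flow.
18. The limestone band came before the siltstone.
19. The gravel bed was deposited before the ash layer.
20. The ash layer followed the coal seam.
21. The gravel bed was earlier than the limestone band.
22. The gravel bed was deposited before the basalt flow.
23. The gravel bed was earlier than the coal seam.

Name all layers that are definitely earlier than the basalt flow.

Directly stated before the basalt flow: the ash layer, the chalk bed, the coal seam, and the gravel bed.
The clay lens reaches the basalt flow via the clay lens → the coal seam → the basalt flow.
The sandstone layer reaches the basalt flow via the sandstone layer → the gravel bed → the basalt flow.
The shale bed reaches the basalt flow via the shale bed → the ash layer → the basalt flow.
No chain forces the siltstone (or any of the others) ahead of the basalt flow.

the ash layer, the chalk bed, the clay lens, the coal seam, the gravel bed, the sandstone layer, the shale bed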